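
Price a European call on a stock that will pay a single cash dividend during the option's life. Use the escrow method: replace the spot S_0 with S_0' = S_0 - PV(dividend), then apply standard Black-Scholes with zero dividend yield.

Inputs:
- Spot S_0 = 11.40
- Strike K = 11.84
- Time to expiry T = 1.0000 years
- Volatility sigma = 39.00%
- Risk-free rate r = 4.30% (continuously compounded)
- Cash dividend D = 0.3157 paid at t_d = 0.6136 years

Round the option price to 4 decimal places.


Answer: Price = 1.6124

Derivation:
PV(D) = D * exp(-r * t_d) = 0.3157 * 0.97396024 = 0.30747925
S_0' = S_0 - PV(D) = 11.4000 - 0.30747925 = 11.09252075
d1 = (ln(S_0'/K) + (r + sigma^2/2)*T) / (sigma*sqrt(T)) = 0.13804473
d2 = d1 - sigma*sqrt(T) = -0.25195527
exp(-rT) = 0.95791139
N(d1) = 0.55489747; N(d2) = 0.40053782
C = S_0' * N(d1) - K * exp(-rT) * N(d2) = 11.09252075 * 0.55489747 - 11.8400 * 0.95791139 * 0.40053782 = 1.6124


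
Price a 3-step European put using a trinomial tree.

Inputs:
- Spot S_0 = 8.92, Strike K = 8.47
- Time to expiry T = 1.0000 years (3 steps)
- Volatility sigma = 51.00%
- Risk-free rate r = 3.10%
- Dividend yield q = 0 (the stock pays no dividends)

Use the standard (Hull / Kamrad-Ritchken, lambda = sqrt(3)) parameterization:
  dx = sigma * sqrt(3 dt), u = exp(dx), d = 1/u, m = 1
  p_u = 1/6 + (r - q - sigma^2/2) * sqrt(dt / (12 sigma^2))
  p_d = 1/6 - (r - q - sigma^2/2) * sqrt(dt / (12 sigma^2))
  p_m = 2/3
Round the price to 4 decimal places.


dt = T/N = 0.333333; dx = sigma*sqrt(3*dt) = 0.510000
u = exp(dx) = 1.665291; d = 1/u = 0.600496
p_u = 0.134297, p_m = 0.666667, p_d = 0.199036
Discount per step: exp(-r*dt) = 0.989720
Stock lattice S(k, j) with j the centered position index:
  k=0: S(0,+0) = 8.9200
  k=1: S(1,-1) = 5.3564; S(1,+0) = 8.9200; S(1,+1) = 14.8544
  k=2: S(2,-2) = 3.2165; S(2,-1) = 5.3564; S(2,+0) = 8.9200; S(2,+1) = 14.8544; S(2,+2) = 24.7369
  k=3: S(3,-3) = 1.9315; S(3,-2) = 3.2165; S(3,-1) = 5.3564; S(3,+0) = 8.9200; S(3,+1) = 14.8544; S(3,+2) = 24.7369; S(3,+3) = 41.1941
Terminal payoffs V(N, j) = max(K - S_T, 0):
  V(3,-3) = 6.538502; V(3,-2) = 5.253493; V(3,-1) = 3.113579; V(3,+0) = 0.000000; V(3,+1) = 0.000000; V(3,+2) = 0.000000; V(3,+3) = 0.000000
Backward induction: V(k, j) = exp(-r*dt) * [p_u * V(k+1, j+1) + p_m * V(k+1, j) + p_d * V(k+1, j-1)]
  V(2,-2) = exp(-r*dt) * [p_u*3.113579 + p_m*5.253493 + p_d*6.538502] = 5.168190
  V(2,-1) = exp(-r*dt) * [p_u*0.000000 + p_m*3.113579 + p_d*5.253493] = 3.089266
  V(2,+0) = exp(-r*dt) * [p_u*0.000000 + p_m*0.000000 + p_d*3.113579] = 0.613343
  V(2,+1) = exp(-r*dt) * [p_u*0.000000 + p_m*0.000000 + p_d*0.000000] = 0.000000
  V(2,+2) = exp(-r*dt) * [p_u*0.000000 + p_m*0.000000 + p_d*0.000000] = 0.000000
  V(1,-1) = exp(-r*dt) * [p_u*0.613343 + p_m*3.089266 + p_d*5.168190] = 3.137943
  V(1,+0) = exp(-r*dt) * [p_u*0.000000 + p_m*0.613343 + p_d*3.089266] = 1.013246
  V(1,+1) = exp(-r*dt) * [p_u*0.000000 + p_m*0.000000 + p_d*0.613343] = 0.120822
  V(0,+0) = exp(-r*dt) * [p_u*0.120822 + p_m*1.013246 + p_d*3.137943] = 1.302755

Answer: Price = V(0,0) = 1.3028


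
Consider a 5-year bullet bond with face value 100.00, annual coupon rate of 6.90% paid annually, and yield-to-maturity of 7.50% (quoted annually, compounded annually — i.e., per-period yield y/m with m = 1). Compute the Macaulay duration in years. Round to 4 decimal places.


Answer: Macaulay duration = 4.3865 years

Derivation:
Coupon per period c = face * coupon_rate / m = 6.900000
Periods per year m = 1; per-period yield y/m = 0.075000
Number of cashflows N = 5
Cashflows (t years, CF_t, discount factor 1/(1+y/m)^(m*t), PV):
  t = 1.0000: CF_t = 6.900000, DF = 0.930233, PV = 6.418605
  t = 2.0000: CF_t = 6.900000, DF = 0.865333, PV = 5.970795
  t = 3.0000: CF_t = 6.900000, DF = 0.804961, PV = 5.554228
  t = 4.0000: CF_t = 6.900000, DF = 0.748801, PV = 5.166724
  t = 5.0000: CF_t = 106.900000, DF = 0.696559, PV = 74.462118
Price P = sum_t PV_t = 97.572469
Macaulay numerator sum_t t * PV_t:
  t * PV_t at t = 1.0000: 6.418605
  t * PV_t at t = 2.0000: 11.941590
  t * PV_t at t = 3.0000: 16.662684
  t * PV_t at t = 4.0000: 20.666895
  t * PV_t at t = 5.0000: 372.310589
Macaulay duration D = (sum_t t * PV_t) / P = 428.000362 / 97.572469 = 4.386487


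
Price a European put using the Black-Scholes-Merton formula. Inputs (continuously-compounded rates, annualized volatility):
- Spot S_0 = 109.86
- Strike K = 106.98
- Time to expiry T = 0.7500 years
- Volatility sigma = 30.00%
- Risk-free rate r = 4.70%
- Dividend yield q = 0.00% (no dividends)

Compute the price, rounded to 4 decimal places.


d1 = (ln(S/K) + (r - q + 0.5*sigma^2) * T) / (sigma * sqrt(T)) = 0.36782957
d2 = d1 - sigma * sqrt(T) = 0.10802195
exp(-rT) = 0.96536405; exp(-qT) = 1.00000000
P = K * exp(-rT) * N(-d2) - S_0 * exp(-qT) * N(-d1)
N(-d1) = 0.35650016; N(-d2) = 0.45698914
P = 106.9800 * 0.96536405 * 0.45698914 - 109.8600 * 1.00000000 * 0.35650016 = 8.0303

Answer: Price = 8.0303


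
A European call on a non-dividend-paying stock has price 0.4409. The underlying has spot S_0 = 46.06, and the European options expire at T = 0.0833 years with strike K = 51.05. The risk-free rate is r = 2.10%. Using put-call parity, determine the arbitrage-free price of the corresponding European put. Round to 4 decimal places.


Put-call parity: C - P = S_0 * exp(-qT) - K * exp(-rT).
S_0 * exp(-qT) = 46.0600 * 1.00000000 = 46.06000000
K * exp(-rT) = 51.0500 * 0.99825223 = 50.96077630
P = C - S*exp(-qT) + K*exp(-rT)
P = 0.4409 - 46.06000000 + 50.96077630 = 5.3417

Answer: Put price = 5.3417


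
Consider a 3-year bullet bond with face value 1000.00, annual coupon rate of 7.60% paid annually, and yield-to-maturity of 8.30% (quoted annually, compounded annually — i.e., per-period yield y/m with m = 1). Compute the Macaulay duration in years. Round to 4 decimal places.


Coupon per period c = face * coupon_rate / m = 76.000000
Periods per year m = 1; per-period yield y/m = 0.083000
Number of cashflows N = 3
Cashflows (t years, CF_t, discount factor 1/(1+y/m)^(m*t), PV):
  t = 1.0000: CF_t = 76.000000, DF = 0.923361, PV = 70.175439
  t = 2.0000: CF_t = 76.000000, DF = 0.852596, PV = 64.797266
  t = 3.0000: CF_t = 1076.000000, DF = 0.787254, PV = 847.084825
Price P = sum_t PV_t = 982.057529
Macaulay numerator sum_t t * PV_t:
  t * PV_t at t = 1.0000: 70.175439
  t * PV_t at t = 2.0000: 129.594531
  t * PV_t at t = 3.0000: 2541.254474
Macaulay duration D = (sum_t t * PV_t) / P = 2741.024443 / 982.057529 = 2.791104

Answer: Macaulay duration = 2.7911 years


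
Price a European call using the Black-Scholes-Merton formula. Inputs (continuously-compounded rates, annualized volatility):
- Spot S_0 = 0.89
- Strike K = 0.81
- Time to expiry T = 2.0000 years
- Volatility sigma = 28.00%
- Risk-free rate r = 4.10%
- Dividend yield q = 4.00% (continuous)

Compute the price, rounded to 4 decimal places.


Answer: Price = 0.1643

Derivation:
d1 = (ln(S/K) + (r - q + 0.5*sigma^2) * T) / (sigma * sqrt(T)) = 0.44089930
d2 = d1 - sigma * sqrt(T) = 0.04491950
exp(-rT) = 0.92127196; exp(-qT) = 0.92311635
C = S_0 * exp(-qT) * N(d1) - K * exp(-rT) * N(d2)
N(d1) = 0.67035705; N(d2) = 0.51791426
C = 0.8900 * 0.92311635 * 0.67035705 - 0.8100 * 0.92127196 * 0.51791426 = 0.1643


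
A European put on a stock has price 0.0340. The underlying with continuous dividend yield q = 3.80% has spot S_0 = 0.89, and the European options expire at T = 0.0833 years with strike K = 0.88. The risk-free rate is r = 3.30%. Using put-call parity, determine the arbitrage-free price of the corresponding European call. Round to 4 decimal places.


Answer: Call price = 0.0436

Derivation:
Put-call parity: C - P = S_0 * exp(-qT) - K * exp(-rT).
S_0 * exp(-qT) = 0.8900 * 0.99683960 = 0.88718725
K * exp(-rT) = 0.8800 * 0.99725487 = 0.87758429
C = P + S*exp(-qT) - K*exp(-rT)
C = 0.0340 + 0.88718725 - 0.87758429 = 0.0436


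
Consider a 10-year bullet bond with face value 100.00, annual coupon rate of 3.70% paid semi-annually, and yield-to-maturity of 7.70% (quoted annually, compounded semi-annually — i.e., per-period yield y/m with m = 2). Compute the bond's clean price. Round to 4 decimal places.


Coupon per period c = face * coupon_rate / m = 1.850000
Periods per year m = 2; per-period yield y/m = 0.038500
Number of cashflows N = 20
Cashflows (t years, CF_t, discount factor 1/(1+y/m)^(m*t), PV):
  t = 0.5000: CF_t = 1.850000, DF = 0.962927, PV = 1.781416
  t = 1.0000: CF_t = 1.850000, DF = 0.927229, PV = 1.715374
  t = 1.5000: CF_t = 1.850000, DF = 0.892854, PV = 1.651780
  t = 2.0000: CF_t = 1.850000, DF = 0.859754, PV = 1.590544
  t = 2.5000: CF_t = 1.850000, DF = 0.827880, PV = 1.531578
  t = 3.0000: CF_t = 1.850000, DF = 0.797188, PV = 1.474799
  t = 3.5000: CF_t = 1.850000, DF = 0.767635, PV = 1.420124
  t = 4.0000: CF_t = 1.850000, DF = 0.739176, PV = 1.367476
  t = 4.5000: CF_t = 1.850000, DF = 0.711773, PV = 1.316780
  t = 5.0000: CF_t = 1.850000, DF = 0.685386, PV = 1.267963
  t = 5.5000: CF_t = 1.850000, DF = 0.659977, PV = 1.220957
  t = 6.0000: CF_t = 1.850000, DF = 0.635509, PV = 1.175692
  t = 6.5000: CF_t = 1.850000, DF = 0.611949, PV = 1.132106
  t = 7.0000: CF_t = 1.850000, DF = 0.589263, PV = 1.090136
  t = 7.5000: CF_t = 1.850000, DF = 0.567417, PV = 1.049722
  t = 8.0000: CF_t = 1.850000, DF = 0.546381, PV = 1.010806
  t = 8.5000: CF_t = 1.850000, DF = 0.526126, PV = 0.973332
  t = 9.0000: CF_t = 1.850000, DF = 0.506621, PV = 0.937248
  t = 9.5000: CF_t = 1.850000, DF = 0.487839, PV = 0.902502
  t = 10.0000: CF_t = 101.850000, DF = 0.469753, PV = 47.844389
Price P = sum_t PV_t = 72.454725

Answer: Price = 72.4547


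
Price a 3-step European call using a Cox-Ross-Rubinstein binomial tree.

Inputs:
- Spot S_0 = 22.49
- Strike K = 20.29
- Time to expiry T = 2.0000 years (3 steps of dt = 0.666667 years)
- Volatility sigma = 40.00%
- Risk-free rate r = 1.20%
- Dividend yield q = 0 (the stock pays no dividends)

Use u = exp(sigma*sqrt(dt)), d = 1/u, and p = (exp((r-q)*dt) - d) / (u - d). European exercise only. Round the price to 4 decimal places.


Answer: Price = V(0,0) = 6.4719

Derivation:
dt = T/N = 0.666667
u = exp(sigma*sqrt(dt)) = 1.386245; d = 1/u = 0.721373
p = (exp((r-q)*dt) - d) / (u - d) = 0.431149
Discount per step: exp(-r*dt) = 0.992032
Stock lattice S(k, i) with i counting down-moves:
  k=0: S(0,0) = 22.4900
  k=1: S(1,0) = 31.1766; S(1,1) = 16.2237
  k=2: S(2,0) = 43.2185; S(2,1) = 22.4900; S(2,2) = 11.7033
  k=3: S(3,0) = 59.9114; S(3,1) = 31.1766; S(3,2) = 16.2237; S(3,3) = 8.4425
Terminal payoffs V(N, i) = max(S_T - K, 0):
  V(3,0) = 39.621392; V(3,1) = 10.886649; V(3,2) = 0.000000; V(3,3) = 0.000000
Backward induction: V(k, i) = exp(-r*dt) * [p * V(k+1, i) + (1-p) * V(k+1, i+1)].
  V(2,0) = exp(-r*dt) * [p*39.621392 + (1-p)*10.886649] = 23.090146
  V(2,1) = exp(-r*dt) * [p*10.886649 + (1-p)*0.000000] = 4.656369
  V(2,2) = exp(-r*dt) * [p*0.000000 + (1-p)*0.000000] = 0.000000
  V(1,0) = exp(-r*dt) * [p*23.090146 + (1-p)*4.656369] = 12.503645
  V(1,1) = exp(-r*dt) * [p*4.656369 + (1-p)*0.000000] = 1.991593
  V(0,0) = exp(-r*dt) * [p*12.503645 + (1-p)*1.991593] = 6.471872


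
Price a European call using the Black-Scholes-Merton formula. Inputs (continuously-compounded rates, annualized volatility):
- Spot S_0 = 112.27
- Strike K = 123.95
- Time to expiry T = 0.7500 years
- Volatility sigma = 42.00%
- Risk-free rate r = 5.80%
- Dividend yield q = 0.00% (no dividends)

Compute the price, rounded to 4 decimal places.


Answer: Price = 13.6533

Derivation:
d1 = (ln(S/K) + (r - q + 0.5*sigma^2) * T) / (sigma * sqrt(T)) = 0.02935806
d2 = d1 - sigma * sqrt(T) = -0.33437261
exp(-rT) = 0.95743255; exp(-qT) = 1.00000000
C = S_0 * exp(-qT) * N(d1) - K * exp(-rT) * N(d2)
N(d1) = 0.51171049; N(d2) = 0.36904920
C = 112.2700 * 1.00000000 * 0.51171049 - 123.9500 * 0.95743255 * 0.36904920 = 13.6533


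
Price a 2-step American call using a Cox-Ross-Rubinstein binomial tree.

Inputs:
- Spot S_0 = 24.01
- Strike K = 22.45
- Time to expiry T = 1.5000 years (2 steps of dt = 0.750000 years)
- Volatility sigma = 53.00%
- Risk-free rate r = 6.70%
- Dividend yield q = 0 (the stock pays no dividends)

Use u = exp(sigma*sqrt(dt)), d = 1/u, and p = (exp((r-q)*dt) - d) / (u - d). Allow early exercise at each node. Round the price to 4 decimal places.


dt = T/N = 0.750000
u = exp(sigma*sqrt(dt)) = 1.582480; d = 1/u = 0.631919
p = (exp((r-q)*dt) - d) / (u - d) = 0.441439
Discount per step: exp(-r*dt) = 0.950992
Stock lattice S(k, i) with i counting down-moves:
  k=0: S(0,0) = 24.0100
  k=1: S(1,0) = 37.9954; S(1,1) = 15.1724
  k=2: S(2,0) = 60.1269; S(2,1) = 24.0100; S(2,2) = 9.5877
Terminal payoffs V(N, i) = max(S_T - K, 0):
  V(2,0) = 37.676901; V(2,1) = 1.560000; V(2,2) = 0.000000
Backward induction: V(k, i) = exp(-r*dt) * [p * V(k+1, i) + (1-p) * V(k+1, i+1)]; then take max(V_cont, immediate exercise) for American.
  V(1,0) = exp(-r*dt) * [p*37.676901 + (1-p)*1.560000] = 16.645591; exercise = 15.545353; V(1,0) = max -> 16.645591
  V(1,1) = exp(-r*dt) * [p*1.560000 + (1-p)*0.000000] = 0.654895; exercise = 0.000000; V(1,1) = max -> 0.654895
  V(0,0) = exp(-r*dt) * [p*16.645591 + (1-p)*0.654895] = 7.335769; exercise = 1.560000; V(0,0) = max -> 7.335769

Answer: Price = V(0,0) = 7.3358


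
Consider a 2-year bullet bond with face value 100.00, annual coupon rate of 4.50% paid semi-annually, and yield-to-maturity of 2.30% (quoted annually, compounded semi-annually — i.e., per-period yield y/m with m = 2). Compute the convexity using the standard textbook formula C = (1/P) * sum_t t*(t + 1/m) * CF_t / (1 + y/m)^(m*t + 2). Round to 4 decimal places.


Answer: Convexity = 4.6802

Derivation:
Coupon per period c = face * coupon_rate / m = 2.250000
Periods per year m = 2; per-period yield y/m = 0.011500
Number of cashflows N = 4
Cashflows (t years, CF_t, discount factor 1/(1+y/m)^(m*t), PV):
  t = 0.5000: CF_t = 2.250000, DF = 0.988631, PV = 2.224419
  t = 1.0000: CF_t = 2.250000, DF = 0.977391, PV = 2.199129
  t = 1.5000: CF_t = 2.250000, DF = 0.966279, PV = 2.174127
  t = 2.0000: CF_t = 102.250000, DF = 0.955293, PV = 97.678677
Price P = sum_t PV_t = 104.276352
Convexity numerator sum_t t*(t + 1/m) * CF_t / (1+y/m)^(m*t + 2):
  t = 0.5000: term = 1.087063
  t = 1.0000: term = 3.224113
  t = 1.5000: term = 6.374914
  t = 2.0000: term = 477.351178
Convexity = (1/P) * sum = 488.037268 / 104.276352 = 4.680230


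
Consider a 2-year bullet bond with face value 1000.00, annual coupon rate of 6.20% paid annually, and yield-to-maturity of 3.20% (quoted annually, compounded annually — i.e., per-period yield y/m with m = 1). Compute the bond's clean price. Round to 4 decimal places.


Coupon per period c = face * coupon_rate / m = 62.000000
Periods per year m = 1; per-period yield y/m = 0.032000
Number of cashflows N = 2
Cashflows (t years, CF_t, discount factor 1/(1+y/m)^(m*t), PV):
  t = 1.0000: CF_t = 62.000000, DF = 0.968992, PV = 60.077519
  t = 2.0000: CF_t = 1062.000000, DF = 0.938946, PV = 997.160627
Price P = sum_t PV_t = 1057.238147

Answer: Price = 1057.2381


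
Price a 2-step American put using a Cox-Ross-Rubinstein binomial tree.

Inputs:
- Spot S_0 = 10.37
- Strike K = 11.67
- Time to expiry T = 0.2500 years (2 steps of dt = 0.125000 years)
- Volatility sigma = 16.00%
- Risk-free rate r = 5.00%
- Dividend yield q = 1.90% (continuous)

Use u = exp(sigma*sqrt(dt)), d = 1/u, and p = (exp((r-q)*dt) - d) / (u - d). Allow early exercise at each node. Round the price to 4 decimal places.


dt = T/N = 0.125000
u = exp(sigma*sqrt(dt)) = 1.058199; d = 1/u = 0.945002
p = (exp((r-q)*dt) - d) / (u - d) = 0.520160
Discount per step: exp(-r*dt) = 0.993769
Stock lattice S(k, i) with i counting down-moves:
  k=0: S(0,0) = 10.3700
  k=1: S(1,0) = 10.9735; S(1,1) = 9.7997
  k=2: S(2,0) = 11.6122; S(2,1) = 10.3700; S(2,2) = 9.2607
Terminal payoffs V(N, i) = max(K - S_T, 0):
  V(2,0) = 0.057825; V(2,1) = 1.300000; V(2,2) = 2.409297
Backward induction: V(k, i) = exp(-r*dt) * [p * V(k+1, i) + (1-p) * V(k+1, i+1)]; then take max(V_cont, immediate exercise) for American.
  V(1,0) = exp(-r*dt) * [p*0.057825 + (1-p)*1.300000] = 0.649796; exercise = 0.696475; V(1,0) = max -> 0.696475
  V(1,1) = exp(-r*dt) * [p*1.300000 + (1-p)*2.409297] = 1.820869; exercise = 1.870332; V(1,1) = max -> 1.870332
  V(0,0) = exp(-r*dt) * [p*0.696475 + (1-p)*1.870332] = 1.251889; exercise = 1.300000; V(0,0) = max -> 1.300000

Answer: Price = V(0,0) = 1.3000


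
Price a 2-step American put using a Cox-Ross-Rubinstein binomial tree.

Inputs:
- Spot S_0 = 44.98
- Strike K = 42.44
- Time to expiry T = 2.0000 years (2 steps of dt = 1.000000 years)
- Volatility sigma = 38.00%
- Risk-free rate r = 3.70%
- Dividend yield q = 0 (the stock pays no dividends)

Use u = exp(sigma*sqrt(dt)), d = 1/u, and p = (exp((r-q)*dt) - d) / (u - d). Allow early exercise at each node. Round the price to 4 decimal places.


Answer: Price = V(0,0) = 6.1394

Derivation:
dt = T/N = 1.000000
u = exp(sigma*sqrt(dt)) = 1.462285; d = 1/u = 0.683861
p = (exp((r-q)*dt) - d) / (u - d) = 0.454549
Discount per step: exp(-r*dt) = 0.963676
Stock lattice S(k, i) with i counting down-moves:
  k=0: S(0,0) = 44.9800
  k=1: S(1,0) = 65.7736; S(1,1) = 30.7601
  k=2: S(2,0) = 96.1797; S(2,1) = 44.9800; S(2,2) = 21.0356
Terminal payoffs V(N, i) = max(K - S_T, 0):
  V(2,0) = 0.000000; V(2,1) = 0.000000; V(2,2) = 21.404364
Backward induction: V(k, i) = exp(-r*dt) * [p * V(k+1, i) + (1-p) * V(k+1, i+1)]; then take max(V_cont, immediate exercise) for American.
  V(1,0) = exp(-r*dt) * [p*0.000000 + (1-p)*0.000000] = 0.000000; exercise = 0.000000; V(1,0) = max -> 0.000000
  V(1,1) = exp(-r*dt) * [p*0.000000 + (1-p)*21.404364] = 11.250946; exercise = 11.679914; V(1,1) = max -> 11.679914
  V(0,0) = exp(-r*dt) * [p*0.000000 + (1-p)*11.679914] = 6.139406; exercise = 0.000000; V(0,0) = max -> 6.139406


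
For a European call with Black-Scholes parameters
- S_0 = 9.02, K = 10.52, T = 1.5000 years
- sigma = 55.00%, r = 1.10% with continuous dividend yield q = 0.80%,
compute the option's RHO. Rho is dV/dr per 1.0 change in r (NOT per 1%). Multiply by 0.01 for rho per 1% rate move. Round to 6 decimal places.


Answer: Rho = 4.474189

Derivation:
d1 = 0.1151128452; d2 = -0.5584968340
phi(d1) = 0.3963078318; exp(-qT) = 0.9880717129; exp(-rT) = 0.9836353794
N(d2) = 0.2882525829
Rho = K*T*exp(-rT)*N(d2) = 10.5200 * 1.5000 * 0.9836353794 * 0.2882525829 = 4.474189


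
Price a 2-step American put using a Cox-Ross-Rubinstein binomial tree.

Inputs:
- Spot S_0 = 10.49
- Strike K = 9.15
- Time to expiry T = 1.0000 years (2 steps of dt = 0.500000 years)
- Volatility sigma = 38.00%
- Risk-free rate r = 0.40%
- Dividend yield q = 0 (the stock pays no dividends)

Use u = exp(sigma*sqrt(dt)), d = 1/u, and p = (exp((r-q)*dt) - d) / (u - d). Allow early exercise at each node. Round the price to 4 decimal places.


Answer: Price = V(0,0) = 0.9541

Derivation:
dt = T/N = 0.500000
u = exp(sigma*sqrt(dt)) = 1.308263; d = 1/u = 0.764372
p = (exp((r-q)*dt) - d) / (u - d) = 0.436907
Discount per step: exp(-r*dt) = 0.998002
Stock lattice S(k, i) with i counting down-moves:
  k=0: S(0,0) = 10.4900
  k=1: S(1,0) = 13.7237; S(1,1) = 8.0183
  k=2: S(2,0) = 17.9542; S(2,1) = 10.4900; S(2,2) = 6.1289
Terminal payoffs V(N, i) = max(K - S_T, 0):
  V(2,0) = 0.000000; V(2,1) = 0.000000; V(2,2) = 3.021063
Backward induction: V(k, i) = exp(-r*dt) * [p * V(k+1, i) + (1-p) * V(k+1, i+1)]; then take max(V_cont, immediate exercise) for American.
  V(1,0) = exp(-r*dt) * [p*0.000000 + (1-p)*0.000000] = 0.000000; exercise = 0.000000; V(1,0) = max -> 0.000000
  V(1,1) = exp(-r*dt) * [p*0.000000 + (1-p)*3.021063] = 1.697741; exercise = 1.131737; V(1,1) = max -> 1.697741
  V(0,0) = exp(-r*dt) * [p*0.000000 + (1-p)*1.697741] = 0.954076; exercise = 0.000000; V(0,0) = max -> 0.954076


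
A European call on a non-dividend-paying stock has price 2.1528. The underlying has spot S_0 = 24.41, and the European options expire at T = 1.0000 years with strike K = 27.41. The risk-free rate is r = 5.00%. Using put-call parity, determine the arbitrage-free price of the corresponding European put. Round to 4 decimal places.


Put-call parity: C - P = S_0 * exp(-qT) - K * exp(-rT).
S_0 * exp(-qT) = 24.4100 * 1.00000000 = 24.41000000
K * exp(-rT) = 27.4100 * 0.95122942 = 26.07319853
P = C - S*exp(-qT) + K*exp(-rT)
P = 2.1528 - 24.41000000 + 26.07319853 = 3.8160

Answer: Put price = 3.8160


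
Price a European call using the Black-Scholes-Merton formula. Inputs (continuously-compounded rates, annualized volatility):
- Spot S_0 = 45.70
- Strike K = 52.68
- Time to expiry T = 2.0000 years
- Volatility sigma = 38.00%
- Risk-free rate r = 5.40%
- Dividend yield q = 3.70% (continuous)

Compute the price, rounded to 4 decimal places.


d1 = (ln(S/K) + (r - q + 0.5*sigma^2) * T) / (sigma * sqrt(T)) = 0.06747738
d2 = d1 - sigma * sqrt(T) = -0.46992378
exp(-rT) = 0.89762760; exp(-qT) = 0.92867169
C = S_0 * exp(-qT) * N(d1) - K * exp(-rT) * N(d2)
N(d1) = 0.52689916; N(d2) = 0.31920474
C = 45.7000 * 0.92867169 * 0.52689916 - 52.6800 * 0.89762760 * 0.31920474 = 7.2675

Answer: Price = 7.2675


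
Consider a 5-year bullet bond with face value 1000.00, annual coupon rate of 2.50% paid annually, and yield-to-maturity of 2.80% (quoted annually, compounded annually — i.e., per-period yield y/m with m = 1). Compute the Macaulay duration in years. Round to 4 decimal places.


Coupon per period c = face * coupon_rate / m = 25.000000
Periods per year m = 1; per-period yield y/m = 0.028000
Number of cashflows N = 5
Cashflows (t years, CF_t, discount factor 1/(1+y/m)^(m*t), PV):
  t = 1.0000: CF_t = 25.000000, DF = 0.972763, PV = 24.319066
  t = 2.0000: CF_t = 25.000000, DF = 0.946267, PV = 23.656679
  t = 3.0000: CF_t = 25.000000, DF = 0.920493, PV = 23.012334
  t = 4.0000: CF_t = 25.000000, DF = 0.895422, PV = 22.385539
  t = 5.0000: CF_t = 1025.000000, DF = 0.871033, PV = 892.808450
Price P = sum_t PV_t = 986.182068
Macaulay numerator sum_t t * PV_t:
  t * PV_t at t = 1.0000: 24.319066
  t * PV_t at t = 2.0000: 47.313358
  t * PV_t at t = 3.0000: 69.037001
  t * PV_t at t = 4.0000: 89.542155
  t * PV_t at t = 5.0000: 4464.042251
Macaulay duration D = (sum_t t * PV_t) / P = 4694.253832 / 986.182068 = 4.760028

Answer: Macaulay duration = 4.7600 years


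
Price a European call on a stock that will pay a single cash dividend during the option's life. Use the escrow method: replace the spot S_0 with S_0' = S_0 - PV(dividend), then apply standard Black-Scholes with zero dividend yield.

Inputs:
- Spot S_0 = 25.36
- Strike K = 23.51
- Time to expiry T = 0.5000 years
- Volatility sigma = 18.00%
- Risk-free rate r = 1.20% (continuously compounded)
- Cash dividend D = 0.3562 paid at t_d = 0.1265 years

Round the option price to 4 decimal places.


Answer: Price = 2.2137

Derivation:
PV(D) = D * exp(-r * t_d) = 0.3562 * 0.99848315 = 0.35565970
S_0' = S_0 - PV(D) = 25.3600 - 0.35565970 = 25.00434030
d1 = (ln(S_0'/K) + (r + sigma^2/2)*T) / (sigma*sqrt(T)) = 0.59494047
d2 = d1 - sigma*sqrt(T) = 0.46766125
exp(-rT) = 0.99401796
N(d1) = 0.72405837; N(d2) = 0.67998657
C = S_0' * N(d1) - K * exp(-rT) * N(d2) = 25.00434030 * 0.72405837 - 23.5100 * 0.99401796 * 0.67998657 = 2.2137


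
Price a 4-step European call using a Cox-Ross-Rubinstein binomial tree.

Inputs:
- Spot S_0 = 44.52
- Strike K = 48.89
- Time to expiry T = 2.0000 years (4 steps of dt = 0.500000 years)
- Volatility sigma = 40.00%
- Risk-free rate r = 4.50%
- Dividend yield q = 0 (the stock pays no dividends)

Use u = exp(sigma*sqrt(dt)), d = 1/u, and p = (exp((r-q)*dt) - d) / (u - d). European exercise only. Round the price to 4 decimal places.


dt = T/N = 0.500000
u = exp(sigma*sqrt(dt)) = 1.326896; d = 1/u = 0.753638
p = (exp((r-q)*dt) - d) / (u - d) = 0.469451
Discount per step: exp(-r*dt) = 0.977751
Stock lattice S(k, i) with i counting down-moves:
  k=0: S(0,0) = 44.5200
  k=1: S(1,0) = 59.0734; S(1,1) = 33.5520
  k=2: S(2,0) = 78.3843; S(2,1) = 44.5200; S(2,2) = 25.2861
  k=3: S(3,0) = 104.0079; S(3,1) = 59.0734; S(3,2) = 33.5520; S(3,3) = 19.0565
  k=4: S(4,0) = 138.0077; S(4,1) = 78.3843; S(4,2) = 44.5200; S(4,3) = 25.2861; S(4,4) = 14.3617
Terminal payoffs V(N, i) = max(S_T - K, 0):
  V(4,0) = 89.117686; V(4,1) = 29.494323; V(4,2) = 0.000000; V(4,3) = 0.000000; V(4,4) = 0.000000
Backward induction: V(k, i) = exp(-r*dt) * [p * V(k+1, i) + (1-p) * V(k+1, i+1)].
  V(3,0) = exp(-r*dt) * [p*89.117686 + (1-p)*29.494323] = 56.205622
  V(3,1) = exp(-r*dt) * [p*29.494323 + (1-p)*0.000000] = 13.538086
  V(3,2) = exp(-r*dt) * [p*0.000000 + (1-p)*0.000000] = 0.000000
  V(3,3) = exp(-r*dt) * [p*0.000000 + (1-p)*0.000000] = 0.000000
  V(2,0) = exp(-r*dt) * [p*56.205622 + (1-p)*13.538086] = 32.821557
  V(2,1) = exp(-r*dt) * [p*13.538086 + (1-p)*0.000000] = 6.214069
  V(2,2) = exp(-r*dt) * [p*0.000000 + (1-p)*0.000000] = 0.000000
  V(1,0) = exp(-r*dt) * [p*32.821557 + (1-p)*6.214069] = 18.288824
  V(1,1) = exp(-r*dt) * [p*6.214069 + (1-p)*0.000000] = 2.852298
  V(0,0) = exp(-r*dt) * [p*18.288824 + (1-p)*2.852298] = 9.874304

Answer: Price = V(0,0) = 9.8743


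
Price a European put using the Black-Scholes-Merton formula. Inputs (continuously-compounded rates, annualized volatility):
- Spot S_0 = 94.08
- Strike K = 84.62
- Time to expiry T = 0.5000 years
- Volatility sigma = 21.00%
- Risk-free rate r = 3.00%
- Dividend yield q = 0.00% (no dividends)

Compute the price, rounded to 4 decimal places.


d1 = (ln(S/K) + (r - q + 0.5*sigma^2) * T) / (sigma * sqrt(T)) = 0.88893315
d2 = d1 - sigma * sqrt(T) = 0.74044073
exp(-rT) = 0.98511194; exp(-qT) = 1.00000000
P = K * exp(-rT) * N(-d2) - S_0 * exp(-qT) * N(-d1)
N(-d1) = 0.18701950; N(-d2) = 0.22951631
P = 84.6200 * 0.98511194 * 0.22951631 - 94.0800 * 1.00000000 * 0.18701950 = 1.5377

Answer: Price = 1.5377


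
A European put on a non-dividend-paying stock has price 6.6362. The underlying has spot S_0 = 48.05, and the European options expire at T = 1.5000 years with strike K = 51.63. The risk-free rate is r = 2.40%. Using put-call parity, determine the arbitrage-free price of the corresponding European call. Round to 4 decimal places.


Put-call parity: C - P = S_0 * exp(-qT) - K * exp(-rT).
S_0 * exp(-qT) = 48.0500 * 1.00000000 = 48.05000000
K * exp(-rT) = 51.6300 * 0.96464029 = 49.80437835
C = P + S*exp(-qT) - K*exp(-rT)
C = 6.6362 + 48.05000000 - 49.80437835 = 4.8818

Answer: Call price = 4.8818


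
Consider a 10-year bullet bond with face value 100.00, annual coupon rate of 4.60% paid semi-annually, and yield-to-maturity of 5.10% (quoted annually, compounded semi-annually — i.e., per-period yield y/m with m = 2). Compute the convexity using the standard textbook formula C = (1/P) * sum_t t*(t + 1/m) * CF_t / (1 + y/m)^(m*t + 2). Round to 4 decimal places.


Coupon per period c = face * coupon_rate / m = 2.300000
Periods per year m = 2; per-period yield y/m = 0.025500
Number of cashflows N = 20
Cashflows (t years, CF_t, discount factor 1/(1+y/m)^(m*t), PV):
  t = 0.5000: CF_t = 2.300000, DF = 0.975134, PV = 2.242808
  t = 1.0000: CF_t = 2.300000, DF = 0.950886, PV = 2.187039
  t = 1.5000: CF_t = 2.300000, DF = 0.927242, PV = 2.132656
  t = 2.0000: CF_t = 2.300000, DF = 0.904185, PV = 2.079626
  t = 2.5000: CF_t = 2.300000, DF = 0.881702, PV = 2.027914
  t = 3.0000: CF_t = 2.300000, DF = 0.859777, PV = 1.977488
  t = 3.5000: CF_t = 2.300000, DF = 0.838398, PV = 1.928316
  t = 4.0000: CF_t = 2.300000, DF = 0.817551, PV = 1.880367
  t = 4.5000: CF_t = 2.300000, DF = 0.797222, PV = 1.833610
  t = 5.0000: CF_t = 2.300000, DF = 0.777398, PV = 1.788015
  t = 5.5000: CF_t = 2.300000, DF = 0.758067, PV = 1.743554
  t = 6.0000: CF_t = 2.300000, DF = 0.739217, PV = 1.700199
  t = 6.5000: CF_t = 2.300000, DF = 0.720836, PV = 1.657922
  t = 7.0000: CF_t = 2.300000, DF = 0.702912, PV = 1.616697
  t = 7.5000: CF_t = 2.300000, DF = 0.685433, PV = 1.576496
  t = 8.0000: CF_t = 2.300000, DF = 0.668389, PV = 1.537295
  t = 8.5000: CF_t = 2.300000, DF = 0.651769, PV = 1.499069
  t = 9.0000: CF_t = 2.300000, DF = 0.635562, PV = 1.461793
  t = 9.5000: CF_t = 2.300000, DF = 0.619758, PV = 1.425444
  t = 10.0000: CF_t = 102.300000, DF = 0.604347, PV = 61.824746
Price P = sum_t PV_t = 96.121054
Convexity numerator sum_t t*(t + 1/m) * CF_t / (1+y/m)^(m*t + 2):
  t = 0.5000: term = 1.066328
  t = 1.0000: term = 3.119439
  t = 1.5000: term = 6.083742
  t = 2.0000: term = 9.887440
  t = 2.5000: term = 14.462369
  t = 3.0000: term = 19.743849
  t = 3.5000: term = 25.670533
  t = 4.0000: term = 32.184272
  t = 4.5000: term = 39.229976
  t = 5.0000: term = 46.755484
  t = 5.5000: term = 54.711439
  t = 6.0000: term = 63.051168
  t = 6.5000: term = 71.730567
  t = 7.0000: term = 80.707985
  t = 7.5000: term = 89.944122
  t = 8.0000: term = 99.401923
  t = 8.5000: term = 109.046478
  t = 9.0000: term = 118.844929
  t = 9.5000: term = 128.766379
  t = 10.0000: term = 6172.773042
Convexity = (1/P) * sum = 7187.181462 / 96.121054 = 74.772188

Answer: Convexity = 74.7722


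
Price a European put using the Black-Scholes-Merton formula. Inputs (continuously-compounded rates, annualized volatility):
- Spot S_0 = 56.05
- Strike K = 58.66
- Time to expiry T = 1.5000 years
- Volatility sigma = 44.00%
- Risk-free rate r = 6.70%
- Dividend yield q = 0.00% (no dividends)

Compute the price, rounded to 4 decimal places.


d1 = (ln(S/K) + (r - q + 0.5*sigma^2) * T) / (sigma * sqrt(T)) = 0.37148012
d2 = d1 - sigma * sqrt(T) = -0.16740762
exp(-rT) = 0.90438511; exp(-qT) = 1.00000000
P = K * exp(-rT) * N(-d2) - S_0 * exp(-qT) * N(-d1)
N(-d1) = 0.35513998; N(-d2) = 0.56647533
P = 58.6600 * 0.90438511 * 0.56647533 - 56.0500 * 1.00000000 * 0.35513998 = 10.1466

Answer: Price = 10.1466


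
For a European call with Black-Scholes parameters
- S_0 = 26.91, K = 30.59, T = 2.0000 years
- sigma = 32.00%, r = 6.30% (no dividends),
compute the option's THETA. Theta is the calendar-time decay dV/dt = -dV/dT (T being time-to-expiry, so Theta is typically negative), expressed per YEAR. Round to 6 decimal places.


d1 = 0.2214676262; d2 = -0.2310807138
phi(d1) = 0.3892776301; exp(-qT) = 1.0000000000; exp(-rT) = 0.8816148468
Theta = -S*exp(-qT)*phi(d1)*sigma/(2*sqrt(T)) - r*K*exp(-rT)*N(d2) + q*S*exp(-qT)*N(d1)
N(d1) = 0.5876358293; N(d2) = 0.4086260489; sqrt(T) = 1.4142135624
Term 1 = -26.9100 * 1.0000000000 * 0.3892776301 * 0.3200 / (2 * 1.4142135624) = -1.1851631244
Term 2 = -0.0630 * 30.5900 * 0.8816148468 * 0.4086260489 = -0.6942645179
Term 3 = 0 (no dividend yield, q = 0)
Theta = -1.1851631244 + (-0.6942645179) + (0.0000000000) = -1.879428

Answer: Theta = -1.879428


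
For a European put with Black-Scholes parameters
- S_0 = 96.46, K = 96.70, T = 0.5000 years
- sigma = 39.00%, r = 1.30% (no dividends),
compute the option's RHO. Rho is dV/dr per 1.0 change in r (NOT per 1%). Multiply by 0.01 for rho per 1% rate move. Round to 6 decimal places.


d1 = 0.1524450138; d2 = -0.1233266308
phi(d1) = 0.3943335026; exp(-qT) = 1.0000000000; exp(-rT) = 0.9935210793
N(-d2) = 0.5490757733
Rho = -K*T*exp(-rT)*N(-d2) = -96.7000 * 0.5000 * 0.9935210793 * 0.5490757733 = -26.375812

Answer: Rho = -26.375812


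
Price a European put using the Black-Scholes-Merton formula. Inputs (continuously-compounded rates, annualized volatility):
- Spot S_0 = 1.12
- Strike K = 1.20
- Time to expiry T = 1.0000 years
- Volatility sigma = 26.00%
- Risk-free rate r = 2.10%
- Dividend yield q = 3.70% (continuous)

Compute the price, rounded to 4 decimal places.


Answer: Price = 0.1706

Derivation:
d1 = (ln(S/K) + (r - q + 0.5*sigma^2) * T) / (sigma * sqrt(T)) = -0.19689566
d2 = d1 - sigma * sqrt(T) = -0.45689566
exp(-rT) = 0.97921896; exp(-qT) = 0.96367614
P = K * exp(-rT) * N(-d2) - S_0 * exp(-qT) * N(-d1)
N(-d1) = 0.57804540; N(-d2) = 0.67612698
P = 1.2000 * 0.97921896 * 0.67612698 - 1.1200 * 0.96367614 * 0.57804540 = 0.1706


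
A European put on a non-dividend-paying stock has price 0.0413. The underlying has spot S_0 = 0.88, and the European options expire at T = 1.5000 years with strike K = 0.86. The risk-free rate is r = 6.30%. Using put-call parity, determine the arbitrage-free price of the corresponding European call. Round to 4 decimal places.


Answer: Call price = 0.1388

Derivation:
Put-call parity: C - P = S_0 * exp(-qT) - K * exp(-rT).
S_0 * exp(-qT) = 0.8800 * 1.00000000 = 0.88000000
K * exp(-rT) = 0.8600 * 0.90982773 = 0.78245185
C = P + S*exp(-qT) - K*exp(-rT)
C = 0.0413 + 0.88000000 - 0.78245185 = 0.1388


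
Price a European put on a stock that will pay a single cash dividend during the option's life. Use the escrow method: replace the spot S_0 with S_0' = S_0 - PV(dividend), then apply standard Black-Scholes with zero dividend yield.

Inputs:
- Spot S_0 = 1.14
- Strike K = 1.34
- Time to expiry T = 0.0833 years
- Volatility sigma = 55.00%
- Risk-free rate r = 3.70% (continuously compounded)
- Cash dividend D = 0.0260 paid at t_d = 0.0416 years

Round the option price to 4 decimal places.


PV(D) = D * exp(-r * t_d) = 0.0260 * 0.99846198 = 0.02596001
S_0' = S_0 - PV(D) = 1.1400 - 0.02596001 = 1.11403999
d1 = (ln(S_0'/K) + (r + sigma^2/2)*T) / (sigma*sqrt(T)) = -1.06460762
d2 = d1 - sigma*sqrt(T) = -1.22334718
exp(-rT) = 0.99692264
N(-d1) = 0.85647323; N(-d2) = 0.88940070
P = K * exp(-rT) * N(-d2) - S_0' * N(-d1) = 1.3400 * 0.99692264 * 0.88940070 - 1.11403999 * 0.85647323 = 0.2340

Answer: Price = 0.2340


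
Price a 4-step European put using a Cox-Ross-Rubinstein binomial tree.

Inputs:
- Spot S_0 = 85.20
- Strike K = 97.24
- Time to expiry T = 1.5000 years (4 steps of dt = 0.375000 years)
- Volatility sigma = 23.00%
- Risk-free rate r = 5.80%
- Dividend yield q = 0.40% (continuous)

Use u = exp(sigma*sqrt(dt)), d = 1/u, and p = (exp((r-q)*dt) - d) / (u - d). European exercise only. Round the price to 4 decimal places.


dt = T/N = 0.375000
u = exp(sigma*sqrt(dt)) = 1.151247; d = 1/u = 0.868623
p = (exp((r-q)*dt) - d) / (u - d) = 0.537227
Discount per step: exp(-r*dt) = 0.978485
Stock lattice S(k, i) with i counting down-moves:
  k=0: S(0,0) = 85.2000
  k=1: S(1,0) = 98.0862; S(1,1) = 74.0067
  k=2: S(2,0) = 112.9215; S(2,1) = 85.2000; S(2,2) = 64.2840
  k=3: S(3,0) = 130.0005; S(3,1) = 98.0862; S(3,2) = 74.0067; S(3,3) = 55.8385
  k=4: S(4,0) = 149.6627; S(4,1) = 112.9215; S(4,2) = 85.2000; S(4,3) = 64.2840; S(4,4) = 48.5027
Terminal payoffs V(N, i) = max(K - S_T, 0):
  V(4,0) = 0.000000; V(4,1) = 0.000000; V(4,2) = 12.040000; V(4,3) = 32.956042; V(4,4) = 48.737333
Backward induction: V(k, i) = exp(-r*dt) * [p * V(k+1, i) + (1-p) * V(k+1, i+1)].
  V(3,0) = exp(-r*dt) * [p*0.000000 + (1-p)*0.000000] = 0.000000
  V(3,1) = exp(-r*dt) * [p*0.000000 + (1-p)*12.040000] = 5.451907
  V(3,2) = exp(-r*dt) * [p*12.040000 + (1-p)*32.956042] = 21.252081
  V(3,3) = exp(-r*dt) * [p*32.956042 + (1-p)*48.737333] = 39.393012
  V(2,0) = exp(-r*dt) * [p*0.000000 + (1-p)*5.451907] = 2.468712
  V(2,1) = exp(-r*dt) * [p*5.451907 + (1-p)*21.252081] = 12.489184
  V(2,2) = exp(-r*dt) * [p*21.252081 + (1-p)*39.393012] = 29.009346
  V(1,0) = exp(-r*dt) * [p*2.468712 + (1-p)*12.489184] = 6.953030
  V(1,1) = exp(-r*dt) * [p*12.489184 + (1-p)*29.009346] = 19.701075
  V(0,0) = exp(-r*dt) * [p*6.953030 + (1-p)*19.701075] = 12.575956

Answer: Price = V(0,0) = 12.5760


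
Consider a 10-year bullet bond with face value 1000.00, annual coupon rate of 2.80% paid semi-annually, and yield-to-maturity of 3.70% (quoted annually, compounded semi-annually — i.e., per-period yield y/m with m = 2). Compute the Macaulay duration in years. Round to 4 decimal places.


Coupon per period c = face * coupon_rate / m = 14.000000
Periods per year m = 2; per-period yield y/m = 0.018500
Number of cashflows N = 20
Cashflows (t years, CF_t, discount factor 1/(1+y/m)^(m*t), PV):
  t = 0.5000: CF_t = 14.000000, DF = 0.981836, PV = 13.745704
  t = 1.0000: CF_t = 14.000000, DF = 0.964002, PV = 13.496028
  t = 1.5000: CF_t = 14.000000, DF = 0.946492, PV = 13.250887
  t = 2.0000: CF_t = 14.000000, DF = 0.929300, PV = 13.010198
  t = 2.5000: CF_t = 14.000000, DF = 0.912420, PV = 12.773881
  t = 3.0000: CF_t = 14.000000, DF = 0.895847, PV = 12.541857
  t = 3.5000: CF_t = 14.000000, DF = 0.879575, PV = 12.314047
  t = 4.0000: CF_t = 14.000000, DF = 0.863598, PV = 12.090375
  t = 4.5000: CF_t = 14.000000, DF = 0.847912, PV = 11.870766
  t = 5.0000: CF_t = 14.000000, DF = 0.832510, PV = 11.655146
  t = 5.5000: CF_t = 14.000000, DF = 0.817389, PV = 11.443442
  t = 6.0000: CF_t = 14.000000, DF = 0.802542, PV = 11.235584
  t = 6.5000: CF_t = 14.000000, DF = 0.787964, PV = 11.031501
  t = 7.0000: CF_t = 14.000000, DF = 0.773652, PV = 10.831125
  t = 7.5000: CF_t = 14.000000, DF = 0.759599, PV = 10.634389
  t = 8.0000: CF_t = 14.000000, DF = 0.745802, PV = 10.441226
  t = 8.5000: CF_t = 14.000000, DF = 0.732255, PV = 10.251572
  t = 9.0000: CF_t = 14.000000, DF = 0.718954, PV = 10.065363
  t = 9.5000: CF_t = 14.000000, DF = 0.705895, PV = 9.882536
  t = 10.0000: CF_t = 1014.000000, DF = 0.693074, PV = 702.776593
Price P = sum_t PV_t = 925.342218
Macaulay numerator sum_t t * PV_t:
  t * PV_t at t = 0.5000: 6.872852
  t * PV_t at t = 1.0000: 13.496028
  t * PV_t at t = 1.5000: 19.876330
  t * PV_t at t = 2.0000: 26.020396
  t * PV_t at t = 2.5000: 31.934703
  t * PV_t at t = 3.0000: 37.625570
  t * PV_t at t = 3.5000: 43.099164
  t * PV_t at t = 4.0000: 48.361500
  t * PV_t at t = 4.5000: 53.418446
  t * PV_t at t = 5.0000: 58.275728
  t * PV_t at t = 5.5000: 62.938930
  t * PV_t at t = 6.0000: 67.413502
  t * PV_t at t = 6.5000: 71.704755
  t * PV_t at t = 7.0000: 75.817875
  t * PV_t at t = 7.5000: 79.757916
  t * PV_t at t = 8.0000: 83.529809
  t * PV_t at t = 8.5000: 87.138363
  t * PV_t at t = 9.0000: 90.588266
  t * PV_t at t = 9.5000: 93.884091
  t * PV_t at t = 10.0000: 7027.765930
Macaulay duration D = (sum_t t * PV_t) / P = 8079.520154 / 925.342218 = 8.731386

Answer: Macaulay duration = 8.7314 years


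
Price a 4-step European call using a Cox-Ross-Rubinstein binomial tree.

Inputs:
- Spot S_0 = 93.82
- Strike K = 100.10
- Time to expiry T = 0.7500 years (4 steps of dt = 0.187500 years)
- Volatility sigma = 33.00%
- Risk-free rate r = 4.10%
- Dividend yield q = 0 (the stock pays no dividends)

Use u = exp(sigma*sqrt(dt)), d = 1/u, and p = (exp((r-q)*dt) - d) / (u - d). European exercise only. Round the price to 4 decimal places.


Answer: Price = V(0,0) = 9.5224

Derivation:
dt = T/N = 0.187500
u = exp(sigma*sqrt(dt)) = 1.153608; d = 1/u = 0.866846
p = (exp((r-q)*dt) - d) / (u - d) = 0.491248
Discount per step: exp(-r*dt) = 0.992342
Stock lattice S(k, i) with i counting down-moves:
  k=0: S(0,0) = 93.8200
  k=1: S(1,0) = 108.2315; S(1,1) = 81.3275
  k=2: S(2,0) = 124.8567; S(2,1) = 93.8200; S(2,2) = 70.4984
  k=3: S(3,0) = 144.0356; S(3,1) = 108.2315; S(3,2) = 81.3275; S(3,3) = 61.1112
  k=4: S(4,0) = 166.1606; S(4,1) = 124.8567; S(4,2) = 93.8200; S(4,3) = 70.4984; S(4,4) = 52.9740
Terminal payoffs V(N, i) = max(S_T - K, 0):
  V(4,0) = 66.060605; V(4,1) = 24.756670; V(4,2) = 0.000000; V(4,3) = 0.000000; V(4,4) = 0.000000
Backward induction: V(k, i) = exp(-r*dt) * [p * V(k+1, i) + (1-p) * V(k+1, i+1)].
  V(3,0) = exp(-r*dt) * [p*66.060605 + (1-p)*24.756670] = 44.702188
  V(3,1) = exp(-r*dt) * [p*24.756670 + (1-p)*0.000000] = 12.068539
  V(3,2) = exp(-r*dt) * [p*0.000000 + (1-p)*0.000000] = 0.000000
  V(3,3) = exp(-r*dt) * [p*0.000000 + (1-p)*0.000000] = 0.000000
  V(2,0) = exp(-r*dt) * [p*44.702188 + (1-p)*12.068539] = 27.884577
  V(2,1) = exp(-r*dt) * [p*12.068539 + (1-p)*0.000000] = 5.883248
  V(2,2) = exp(-r*dt) * [p*0.000000 + (1-p)*0.000000] = 0.000000
  V(1,0) = exp(-r*dt) * [p*27.884577 + (1-p)*5.883248] = 16.563543
  V(1,1) = exp(-r*dt) * [p*5.883248 + (1-p)*0.000000] = 2.868003
  V(0,0) = exp(-r*dt) * [p*16.563543 + (1-p)*2.868003] = 9.522429


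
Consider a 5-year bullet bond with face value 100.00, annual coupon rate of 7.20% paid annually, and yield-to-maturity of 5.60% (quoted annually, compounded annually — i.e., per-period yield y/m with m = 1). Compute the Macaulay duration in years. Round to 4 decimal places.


Coupon per period c = face * coupon_rate / m = 7.200000
Periods per year m = 1; per-period yield y/m = 0.056000
Number of cashflows N = 5
Cashflows (t years, CF_t, discount factor 1/(1+y/m)^(m*t), PV):
  t = 1.0000: CF_t = 7.200000, DF = 0.946970, PV = 6.818182
  t = 2.0000: CF_t = 7.200000, DF = 0.896752, PV = 6.456612
  t = 3.0000: CF_t = 7.200000, DF = 0.849197, PV = 6.114216
  t = 4.0000: CF_t = 7.200000, DF = 0.804163, PV = 5.789977
  t = 5.0000: CF_t = 107.200000, DF = 0.761518, PV = 81.634774
Price P = sum_t PV_t = 106.813760
Macaulay numerator sum_t t * PV_t:
  t * PV_t at t = 1.0000: 6.818182
  t * PV_t at t = 2.0000: 12.913223
  t * PV_t at t = 3.0000: 18.342647
  t * PV_t at t = 4.0000: 23.159907
  t * PV_t at t = 5.0000: 408.173870
Macaulay duration D = (sum_t t * PV_t) / P = 469.407828 / 106.813760 = 4.394638

Answer: Macaulay duration = 4.3946 years
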